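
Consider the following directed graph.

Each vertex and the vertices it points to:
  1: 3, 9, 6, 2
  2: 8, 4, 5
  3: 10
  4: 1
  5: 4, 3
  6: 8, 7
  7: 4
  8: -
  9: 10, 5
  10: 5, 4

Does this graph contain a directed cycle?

Yes

DFS with white/gray/black marking, starting from 4:
4 gray
  1 gray
    3 gray
      10 gray
        5 gray
          5→4: 4 is gray → back edge
Back edge found, so a cycle exists: 4 → 1 → 3 → 10 → 5 → 4.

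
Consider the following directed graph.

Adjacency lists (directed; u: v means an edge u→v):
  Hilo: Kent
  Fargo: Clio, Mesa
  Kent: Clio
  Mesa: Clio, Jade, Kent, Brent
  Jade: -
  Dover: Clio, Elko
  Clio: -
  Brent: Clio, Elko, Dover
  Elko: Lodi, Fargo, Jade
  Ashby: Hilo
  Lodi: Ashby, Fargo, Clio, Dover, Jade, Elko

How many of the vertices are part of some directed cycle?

A vertex is on a directed cycle iff it belongs to a strongly connected component of size ≥ 2 (or has a self-loop).
The vertices on cycles are {Elko, Lodi, Mesa, Brent, Dover, Fargo} — 6 in total.

6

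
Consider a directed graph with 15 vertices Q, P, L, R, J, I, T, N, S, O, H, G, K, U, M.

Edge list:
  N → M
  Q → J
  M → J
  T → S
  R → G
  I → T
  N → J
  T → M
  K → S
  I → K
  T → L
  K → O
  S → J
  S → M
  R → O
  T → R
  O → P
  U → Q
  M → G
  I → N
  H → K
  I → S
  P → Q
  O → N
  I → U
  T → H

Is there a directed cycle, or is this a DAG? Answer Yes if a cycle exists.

No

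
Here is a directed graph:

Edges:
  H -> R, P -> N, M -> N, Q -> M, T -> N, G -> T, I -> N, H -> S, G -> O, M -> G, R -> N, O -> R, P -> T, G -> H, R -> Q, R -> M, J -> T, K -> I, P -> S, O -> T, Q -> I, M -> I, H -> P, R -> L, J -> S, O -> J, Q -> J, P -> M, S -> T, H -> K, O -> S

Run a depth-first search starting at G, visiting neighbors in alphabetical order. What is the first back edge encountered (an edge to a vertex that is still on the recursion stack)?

M→G

DFS from G (visiting neighbors in alphabetical order); mark gray on enter, black on exit:
G gray
  H gray
    K gray
      I gray
        N gray
        N black
      I black
    K black
    P gray
      M gray
        M→G: G is gray → back edge
First back edge: M → G.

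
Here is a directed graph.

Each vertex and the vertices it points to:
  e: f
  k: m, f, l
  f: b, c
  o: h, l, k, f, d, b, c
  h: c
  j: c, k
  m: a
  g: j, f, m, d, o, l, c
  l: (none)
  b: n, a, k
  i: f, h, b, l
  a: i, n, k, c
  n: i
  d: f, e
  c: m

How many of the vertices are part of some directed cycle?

A vertex is on a directed cycle iff it belongs to a strongly connected component of size ≥ 2 (or has a self-loop).
The vertices on cycles are {a, b, c, f, h, i, k, m, n} — 9 in total.

9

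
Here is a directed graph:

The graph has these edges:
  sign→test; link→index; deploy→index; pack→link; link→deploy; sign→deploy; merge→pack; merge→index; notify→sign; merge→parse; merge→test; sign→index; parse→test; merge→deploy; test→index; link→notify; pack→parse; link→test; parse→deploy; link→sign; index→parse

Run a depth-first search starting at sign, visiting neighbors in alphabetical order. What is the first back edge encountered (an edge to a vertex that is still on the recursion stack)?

DFS from sign (visiting neighbors in alphabetical order); mark gray on enter, black on exit:
sign gray
  deploy gray
    index gray
      parse gray
        parse→deploy: deploy is gray → back edge
First back edge: parse → deploy.

parse→deploy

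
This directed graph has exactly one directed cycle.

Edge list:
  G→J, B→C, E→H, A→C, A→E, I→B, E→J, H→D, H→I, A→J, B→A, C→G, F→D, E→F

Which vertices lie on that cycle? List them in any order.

DFS with gray/black marking from H:
H gray
  D gray
  D black
  I gray
    B gray
      A gray
        C gray
          G gray
            J gray
            J black
          G black
        C black
        E gray
          F gray
            F→D: D black — skip
          F black
          E→H: H is gray → back edge
Back edge closes the cycle H → I → B → A → E → H; its vertices are {A, B, E, H, I}.

A, B, E, H, I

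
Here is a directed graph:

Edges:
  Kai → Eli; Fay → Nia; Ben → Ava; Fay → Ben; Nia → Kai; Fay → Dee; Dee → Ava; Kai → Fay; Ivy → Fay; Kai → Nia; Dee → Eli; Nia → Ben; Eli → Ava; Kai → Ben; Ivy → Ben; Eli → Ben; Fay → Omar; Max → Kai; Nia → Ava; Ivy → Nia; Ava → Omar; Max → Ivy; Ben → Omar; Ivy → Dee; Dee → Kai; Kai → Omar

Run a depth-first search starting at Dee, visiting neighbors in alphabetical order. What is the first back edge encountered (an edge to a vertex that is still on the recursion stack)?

Fay->Dee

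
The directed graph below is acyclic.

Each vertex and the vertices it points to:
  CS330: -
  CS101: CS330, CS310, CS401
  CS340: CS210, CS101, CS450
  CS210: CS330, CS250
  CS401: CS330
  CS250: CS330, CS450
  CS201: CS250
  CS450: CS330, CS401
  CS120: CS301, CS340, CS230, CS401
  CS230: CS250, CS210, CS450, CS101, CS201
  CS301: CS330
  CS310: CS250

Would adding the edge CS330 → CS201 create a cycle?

Yes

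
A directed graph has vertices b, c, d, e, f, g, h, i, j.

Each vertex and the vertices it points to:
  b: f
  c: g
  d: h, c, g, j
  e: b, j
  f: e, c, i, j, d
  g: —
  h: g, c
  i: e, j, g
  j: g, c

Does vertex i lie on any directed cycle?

i is on a cycle iff i can reach itself via ≥1 edge.
i → e → b → f → i — yes.

Yes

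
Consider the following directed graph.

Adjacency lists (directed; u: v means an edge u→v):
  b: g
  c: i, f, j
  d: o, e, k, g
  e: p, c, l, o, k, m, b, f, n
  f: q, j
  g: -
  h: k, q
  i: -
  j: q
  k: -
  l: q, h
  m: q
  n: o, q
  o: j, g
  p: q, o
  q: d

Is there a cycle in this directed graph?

Yes

DFS with white/gray/black marking, starting from l:
l gray
  q gray
    d gray
      o gray
        j gray
          j→q: q is gray → back edge
Back edge found, so a cycle exists: q → d → o → j → q.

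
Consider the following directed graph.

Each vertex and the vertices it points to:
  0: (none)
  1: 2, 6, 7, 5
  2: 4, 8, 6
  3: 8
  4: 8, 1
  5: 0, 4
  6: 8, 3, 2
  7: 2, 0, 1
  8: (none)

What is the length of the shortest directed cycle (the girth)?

2

For each vertex v, BFS finds the shortest path from v back to v.
The shortest such closed walk is 1 → 7 → 1, length 2.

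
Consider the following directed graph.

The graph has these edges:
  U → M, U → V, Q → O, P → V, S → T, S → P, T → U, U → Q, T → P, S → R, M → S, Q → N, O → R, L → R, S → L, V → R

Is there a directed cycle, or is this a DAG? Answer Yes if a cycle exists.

DFS with white/gray/black marking, starting from S:
S gray
  T gray
    U gray
      V gray
        R gray
        R black
      V black
      Q gray
        O gray
          O→R: R black — skip
        O black
        N gray
        N black
      Q black
      M gray
        M→S: S is gray → back edge
Back edge found, so a cycle exists: S → T → U → M → S.

Yes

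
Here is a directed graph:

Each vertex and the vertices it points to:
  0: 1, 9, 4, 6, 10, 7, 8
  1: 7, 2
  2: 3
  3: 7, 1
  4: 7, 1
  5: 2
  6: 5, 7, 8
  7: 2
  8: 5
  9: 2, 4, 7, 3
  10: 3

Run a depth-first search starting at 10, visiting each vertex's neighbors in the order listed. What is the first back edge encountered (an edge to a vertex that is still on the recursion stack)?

2→3

DFS from 10 (visiting each vertex's neighbors in the order listed); mark gray on enter, black on exit:
10 gray
  3 gray
    7 gray
      2 gray
        2→3: 3 is gray → back edge
First back edge: 2 → 3.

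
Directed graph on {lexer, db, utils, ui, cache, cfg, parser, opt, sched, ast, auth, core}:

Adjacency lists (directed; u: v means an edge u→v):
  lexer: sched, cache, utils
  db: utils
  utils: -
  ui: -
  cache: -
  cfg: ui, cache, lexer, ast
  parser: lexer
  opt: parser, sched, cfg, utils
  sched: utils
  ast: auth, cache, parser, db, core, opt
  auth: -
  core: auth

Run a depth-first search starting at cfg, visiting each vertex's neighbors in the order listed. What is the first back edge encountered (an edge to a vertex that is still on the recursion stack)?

DFS from cfg (visiting each vertex's neighbors in the order listed); mark gray on enter, black on exit:
cfg gray
  ui gray
  ui black
  cache gray
  cache black
  lexer gray
    sched gray
      utils gray
      utils black
    sched black
    lexer→cache: cache black — skip
    lexer→utils: utils black — skip
  lexer black
  ast gray
    auth gray
    auth black
    ast→cache: cache black — skip
    parser gray
      parser→lexer: lexer black — skip
    parser black
    db gray
      db→utils: utils black — skip
    db black
    core gray
      core→auth: auth black — skip
    core black
    opt gray
      opt→parser: parser black — skip
      opt→sched: sched black — skip
      opt→cfg: cfg is gray → back edge
First back edge: opt → cfg.

opt->cfg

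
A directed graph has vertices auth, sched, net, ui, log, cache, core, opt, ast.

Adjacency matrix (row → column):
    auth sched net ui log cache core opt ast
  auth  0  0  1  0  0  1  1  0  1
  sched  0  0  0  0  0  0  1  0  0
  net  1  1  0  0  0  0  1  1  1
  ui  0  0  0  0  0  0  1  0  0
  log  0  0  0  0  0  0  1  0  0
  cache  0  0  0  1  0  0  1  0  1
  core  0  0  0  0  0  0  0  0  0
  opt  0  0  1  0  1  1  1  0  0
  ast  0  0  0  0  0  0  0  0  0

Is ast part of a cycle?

No

ast lies on a cycle iff there is a path from ast back to itself.
Exploring from ast, it never reaches itself; equivalently, its strongly connected component is a singleton.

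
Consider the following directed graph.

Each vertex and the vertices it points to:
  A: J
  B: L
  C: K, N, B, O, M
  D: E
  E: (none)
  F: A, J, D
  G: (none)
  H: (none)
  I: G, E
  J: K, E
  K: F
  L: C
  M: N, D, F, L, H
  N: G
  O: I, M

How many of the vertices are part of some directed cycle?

9

A vertex is on a directed cycle iff it belongs to a strongly connected component of size ≥ 2 (or has a self-loop).
The vertices on cycles are {A, B, C, F, J, K, L, M, O} — 9 in total.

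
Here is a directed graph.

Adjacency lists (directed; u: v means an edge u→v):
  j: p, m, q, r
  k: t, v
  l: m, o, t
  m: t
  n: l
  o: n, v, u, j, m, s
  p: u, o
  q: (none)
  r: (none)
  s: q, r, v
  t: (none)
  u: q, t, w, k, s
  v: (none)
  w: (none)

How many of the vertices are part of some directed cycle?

5

A vertex is on a directed cycle iff it belongs to a strongly connected component of size ≥ 2 (or has a self-loop).
The vertices on cycles are {j, l, n, o, p} — 5 in total.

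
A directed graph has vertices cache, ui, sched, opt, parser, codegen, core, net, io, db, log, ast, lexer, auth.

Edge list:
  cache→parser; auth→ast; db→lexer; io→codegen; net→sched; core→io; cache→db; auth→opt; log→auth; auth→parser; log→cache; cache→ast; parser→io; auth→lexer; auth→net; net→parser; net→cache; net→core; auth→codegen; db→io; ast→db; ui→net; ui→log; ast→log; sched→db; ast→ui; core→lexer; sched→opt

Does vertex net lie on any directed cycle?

Yes

net is on a cycle iff net can reach itself via ≥1 edge.
net → cache → ast → ui → net — yes.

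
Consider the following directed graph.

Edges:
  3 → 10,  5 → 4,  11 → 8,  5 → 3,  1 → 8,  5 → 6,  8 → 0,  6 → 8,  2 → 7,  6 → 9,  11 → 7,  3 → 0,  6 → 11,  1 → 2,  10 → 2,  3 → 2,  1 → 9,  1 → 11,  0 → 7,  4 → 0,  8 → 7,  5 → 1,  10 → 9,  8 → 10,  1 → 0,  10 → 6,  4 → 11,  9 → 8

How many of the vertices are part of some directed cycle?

A vertex is on a directed cycle iff it belongs to a strongly connected component of size ≥ 2 (or has a self-loop).
The vertices on cycles are {6, 8, 9, 10, 11} — 5 in total.

5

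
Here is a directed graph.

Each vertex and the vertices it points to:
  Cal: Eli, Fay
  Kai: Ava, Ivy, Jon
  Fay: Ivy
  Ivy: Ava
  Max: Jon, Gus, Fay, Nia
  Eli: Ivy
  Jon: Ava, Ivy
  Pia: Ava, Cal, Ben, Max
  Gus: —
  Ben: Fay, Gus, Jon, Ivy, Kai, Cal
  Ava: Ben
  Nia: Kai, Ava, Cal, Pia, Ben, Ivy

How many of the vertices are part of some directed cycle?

A vertex is on a directed cycle iff it belongs to a strongly connected component of size ≥ 2 (or has a self-loop).
The vertices on cycles are {Ava, Ben, Cal, Eli, Fay, Ivy, Jon, Kai, Max, Nia, Pia} — 11 in total.

11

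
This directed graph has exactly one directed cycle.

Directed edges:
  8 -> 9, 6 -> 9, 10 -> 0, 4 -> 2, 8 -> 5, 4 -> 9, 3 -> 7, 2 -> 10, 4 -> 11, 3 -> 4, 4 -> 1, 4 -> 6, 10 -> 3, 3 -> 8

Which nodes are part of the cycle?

DFS with gray/black marking from 10:
10 gray
  0 gray
  0 black
  3 gray
    7 gray
    7 black
    4 gray
      11 gray
      11 black
      2 gray
        2→10: 10 is gray → back edge
Back edge closes the cycle 10 → 3 → 4 → 2 → 10; its vertices are {2, 3, 4, 10}.

2, 3, 4, 10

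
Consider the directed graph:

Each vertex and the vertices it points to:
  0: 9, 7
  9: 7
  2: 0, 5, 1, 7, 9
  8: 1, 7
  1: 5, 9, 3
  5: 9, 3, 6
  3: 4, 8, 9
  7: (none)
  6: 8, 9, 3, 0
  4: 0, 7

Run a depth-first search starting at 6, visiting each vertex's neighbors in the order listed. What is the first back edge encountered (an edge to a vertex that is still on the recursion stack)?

DFS from 6 (visiting each vertex's neighbors in the order listed); mark gray on enter, black on exit:
6 gray
  8 gray
    1 gray
      5 gray
        9 gray
          7 gray
          7 black
        9 black
        3 gray
          4 gray
            0 gray
              0→9: 9 black — skip
              0→7: 7 black — skip
            0 black
            4→7: 7 black — skip
          4 black
          3→8: 8 is gray → back edge
First back edge: 3 → 8.

3->8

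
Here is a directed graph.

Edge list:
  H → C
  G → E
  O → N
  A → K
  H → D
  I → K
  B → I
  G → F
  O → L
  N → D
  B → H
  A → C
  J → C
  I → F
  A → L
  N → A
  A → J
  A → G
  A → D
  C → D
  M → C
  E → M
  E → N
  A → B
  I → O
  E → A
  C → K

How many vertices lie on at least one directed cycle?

7

A vertex is on a directed cycle iff it belongs to a strongly connected component of size ≥ 2 (or has a self-loop).
The vertices on cycles are {A, B, E, G, I, N, O} — 7 in total.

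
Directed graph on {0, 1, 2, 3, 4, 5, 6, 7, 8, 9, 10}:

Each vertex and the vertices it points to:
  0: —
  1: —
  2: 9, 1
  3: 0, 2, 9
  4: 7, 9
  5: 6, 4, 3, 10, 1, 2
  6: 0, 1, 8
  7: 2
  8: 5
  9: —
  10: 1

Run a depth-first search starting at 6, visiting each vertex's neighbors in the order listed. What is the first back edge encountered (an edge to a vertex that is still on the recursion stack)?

5→6

DFS from 6 (visiting each vertex's neighbors in the order listed); mark gray on enter, black on exit:
6 gray
  0 gray
  0 black
  1 gray
  1 black
  8 gray
    5 gray
      5→6: 6 is gray → back edge
First back edge: 5 → 6.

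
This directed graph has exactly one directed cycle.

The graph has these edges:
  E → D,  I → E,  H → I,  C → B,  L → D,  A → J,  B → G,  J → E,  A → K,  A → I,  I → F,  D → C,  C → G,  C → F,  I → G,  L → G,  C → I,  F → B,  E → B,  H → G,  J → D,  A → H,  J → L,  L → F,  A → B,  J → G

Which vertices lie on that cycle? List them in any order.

C, D, E, I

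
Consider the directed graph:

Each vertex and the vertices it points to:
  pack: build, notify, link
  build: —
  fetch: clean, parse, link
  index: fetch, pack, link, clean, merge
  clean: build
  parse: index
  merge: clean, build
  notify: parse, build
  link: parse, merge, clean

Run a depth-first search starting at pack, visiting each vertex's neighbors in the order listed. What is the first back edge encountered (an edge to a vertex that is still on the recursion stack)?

DFS from pack (visiting each vertex's neighbors in the order listed); mark gray on enter, black on exit:
pack gray
  build gray
  build black
  notify gray
    parse gray
      index gray
        fetch gray
          clean gray
            clean→build: build black — skip
          clean black
          fetch→parse: parse is gray → back edge
First back edge: fetch → parse.

fetch→parse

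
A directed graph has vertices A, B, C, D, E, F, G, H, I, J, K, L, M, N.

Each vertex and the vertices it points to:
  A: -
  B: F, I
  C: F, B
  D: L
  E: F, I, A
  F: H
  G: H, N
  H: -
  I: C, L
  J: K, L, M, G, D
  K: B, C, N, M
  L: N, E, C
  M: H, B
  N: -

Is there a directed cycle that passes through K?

K lies on a cycle iff there is a path from K back to itself.
Exploring from K, it never reaches itself; equivalently, its strongly connected component is a singleton.

No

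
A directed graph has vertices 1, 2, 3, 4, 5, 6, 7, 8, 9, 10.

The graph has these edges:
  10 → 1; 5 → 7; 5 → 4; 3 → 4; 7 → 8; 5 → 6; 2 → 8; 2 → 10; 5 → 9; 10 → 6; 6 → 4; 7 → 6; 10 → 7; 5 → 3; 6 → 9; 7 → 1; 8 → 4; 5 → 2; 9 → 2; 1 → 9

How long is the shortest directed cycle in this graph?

4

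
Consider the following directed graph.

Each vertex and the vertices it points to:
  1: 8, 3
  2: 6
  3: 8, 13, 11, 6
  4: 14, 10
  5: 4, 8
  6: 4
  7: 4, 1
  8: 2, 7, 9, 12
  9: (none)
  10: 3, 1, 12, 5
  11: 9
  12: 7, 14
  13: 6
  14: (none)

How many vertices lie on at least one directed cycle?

A vertex is on a directed cycle iff it belongs to a strongly connected component of size ≥ 2 (or has a self-loop).
The vertices on cycles are {1, 2, 3, 4, 5, 6, 7, 8, 10, 12, 13} — 11 in total.

11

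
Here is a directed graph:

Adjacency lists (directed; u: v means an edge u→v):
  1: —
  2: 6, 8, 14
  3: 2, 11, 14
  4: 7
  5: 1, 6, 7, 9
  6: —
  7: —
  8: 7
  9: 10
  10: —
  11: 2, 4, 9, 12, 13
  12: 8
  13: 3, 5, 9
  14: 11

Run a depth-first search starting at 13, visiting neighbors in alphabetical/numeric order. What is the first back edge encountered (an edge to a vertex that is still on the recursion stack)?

11→2

DFS from 13 (visiting neighbors in alphabetical/numeric order); mark gray on enter, black on exit:
13 gray
  3 gray
    2 gray
      6 gray
      6 black
      8 gray
        7 gray
        7 black
      8 black
      14 gray
        11 gray
          11→2: 2 is gray → back edge
First back edge: 11 → 2.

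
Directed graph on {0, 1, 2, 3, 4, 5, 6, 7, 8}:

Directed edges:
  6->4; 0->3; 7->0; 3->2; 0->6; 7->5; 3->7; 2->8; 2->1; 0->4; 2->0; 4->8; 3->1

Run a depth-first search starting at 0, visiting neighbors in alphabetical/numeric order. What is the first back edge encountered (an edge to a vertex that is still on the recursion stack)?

DFS from 0 (visiting neighbors in alphabetical/numeric order); mark gray on enter, black on exit:
0 gray
  3 gray
    1 gray
    1 black
    2 gray
      2→0: 0 is gray → back edge
First back edge: 2 → 0.

2→0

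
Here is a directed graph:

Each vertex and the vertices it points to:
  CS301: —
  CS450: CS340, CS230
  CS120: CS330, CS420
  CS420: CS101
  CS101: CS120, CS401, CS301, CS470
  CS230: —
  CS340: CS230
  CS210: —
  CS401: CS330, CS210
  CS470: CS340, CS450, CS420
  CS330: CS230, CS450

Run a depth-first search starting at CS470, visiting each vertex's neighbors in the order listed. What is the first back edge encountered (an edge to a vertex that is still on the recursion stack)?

CS120->CS420

DFS from CS470 (visiting each vertex's neighbors in the order listed); mark gray on enter, black on exit:
CS470 gray
  CS340 gray
    CS230 gray
    CS230 black
  CS340 black
  CS450 gray
    CS450→CS340: CS340 black — skip
    CS450→CS230: CS230 black — skip
  CS450 black
  CS420 gray
    CS101 gray
      CS120 gray
        CS330 gray
          CS330→CS230: CS230 black — skip
          CS330→CS450: CS450 black — skip
        CS330 black
        CS120→CS420: CS420 is gray → back edge
First back edge: CS120 → CS420.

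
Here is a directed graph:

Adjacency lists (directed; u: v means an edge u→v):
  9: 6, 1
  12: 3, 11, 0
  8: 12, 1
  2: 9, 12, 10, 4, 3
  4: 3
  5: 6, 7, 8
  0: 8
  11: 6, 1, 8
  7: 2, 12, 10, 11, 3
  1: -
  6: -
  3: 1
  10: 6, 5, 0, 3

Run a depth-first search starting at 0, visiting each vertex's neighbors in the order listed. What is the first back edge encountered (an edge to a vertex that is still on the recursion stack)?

11->8

DFS from 0 (visiting each vertex's neighbors in the order listed); mark gray on enter, black on exit:
0 gray
  8 gray
    12 gray
      3 gray
        1 gray
        1 black
      3 black
      11 gray
        6 gray
        6 black
        11→1: 1 black — skip
        11→8: 8 is gray → back edge
First back edge: 11 → 8.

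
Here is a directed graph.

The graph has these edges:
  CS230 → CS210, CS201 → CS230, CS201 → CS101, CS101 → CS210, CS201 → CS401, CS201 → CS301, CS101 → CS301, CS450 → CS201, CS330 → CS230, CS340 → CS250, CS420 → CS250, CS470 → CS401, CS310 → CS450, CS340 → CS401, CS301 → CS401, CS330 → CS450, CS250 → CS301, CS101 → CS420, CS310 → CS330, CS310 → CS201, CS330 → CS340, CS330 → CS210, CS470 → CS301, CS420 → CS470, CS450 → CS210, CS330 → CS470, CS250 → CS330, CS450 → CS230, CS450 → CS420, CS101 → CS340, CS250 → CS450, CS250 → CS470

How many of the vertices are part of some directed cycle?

A vertex is on a directed cycle iff it belongs to a strongly connected component of size ≥ 2 (or has a self-loop).
The vertices on cycles are {CS101, CS201, CS250, CS330, CS340, CS420, CS450} — 7 in total.

7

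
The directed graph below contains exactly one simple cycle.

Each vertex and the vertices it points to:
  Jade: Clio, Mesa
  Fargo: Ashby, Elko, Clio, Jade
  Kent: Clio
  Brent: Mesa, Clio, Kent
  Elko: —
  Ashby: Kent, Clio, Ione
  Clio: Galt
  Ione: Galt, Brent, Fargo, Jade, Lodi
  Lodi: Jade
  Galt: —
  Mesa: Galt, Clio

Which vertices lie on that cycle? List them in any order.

DFS with gray/black marking from Ashby:
Ashby gray
  Kent gray
    Clio gray
      Galt gray
      Galt black
    Clio black
  Kent black
  Ashby→Clio: Clio black — skip
  Ione gray
    Ione→Galt: Galt black — skip
    Brent gray
      Mesa gray
        Mesa→Galt: Galt black — skip
        Mesa→Clio: Clio black — skip
      Mesa black
      Brent→Clio: Clio black — skip
      Brent→Kent: Kent black — skip
    Brent black
    Fargo gray
      Fargo→Ashby: Ashby is gray → back edge
Back edge closes the cycle Ashby → Ione → Fargo → Ashby; its vertices are {Ione, Ashby, Fargo}.

Ione, Ashby, Fargo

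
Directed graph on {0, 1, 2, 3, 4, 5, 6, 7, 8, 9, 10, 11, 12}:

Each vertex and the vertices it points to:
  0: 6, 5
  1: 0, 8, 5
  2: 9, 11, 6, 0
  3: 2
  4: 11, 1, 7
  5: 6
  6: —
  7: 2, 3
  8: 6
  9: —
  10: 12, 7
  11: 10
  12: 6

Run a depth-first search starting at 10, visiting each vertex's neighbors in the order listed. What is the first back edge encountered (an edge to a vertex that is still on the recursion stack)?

11→10

DFS from 10 (visiting each vertex's neighbors in the order listed); mark gray on enter, black on exit:
10 gray
  12 gray
    6 gray
    6 black
  12 black
  7 gray
    2 gray
      9 gray
      9 black
      11 gray
        11→10: 10 is gray → back edge
First back edge: 11 → 10.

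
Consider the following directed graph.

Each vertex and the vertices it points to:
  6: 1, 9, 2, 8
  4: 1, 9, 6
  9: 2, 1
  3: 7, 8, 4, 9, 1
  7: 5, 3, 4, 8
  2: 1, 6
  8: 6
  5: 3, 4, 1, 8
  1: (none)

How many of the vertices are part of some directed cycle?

A vertex is on a directed cycle iff it belongs to a strongly connected component of size ≥ 2 (or has a self-loop).
The vertices on cycles are {2, 3, 5, 6, 7, 8, 9} — 7 in total.

7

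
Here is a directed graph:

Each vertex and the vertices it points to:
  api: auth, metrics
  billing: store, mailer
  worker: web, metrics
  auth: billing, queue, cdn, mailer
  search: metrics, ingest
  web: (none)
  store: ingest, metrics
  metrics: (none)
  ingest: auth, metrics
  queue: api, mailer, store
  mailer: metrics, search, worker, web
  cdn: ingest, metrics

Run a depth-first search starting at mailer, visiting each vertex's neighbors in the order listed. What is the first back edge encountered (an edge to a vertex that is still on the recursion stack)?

DFS from mailer (visiting each vertex's neighbors in the order listed); mark gray on enter, black on exit:
mailer gray
  metrics gray
  metrics black
  search gray
    search→metrics: metrics black — skip
    ingest gray
      auth gray
        billing gray
          store gray
            store→ingest: ingest is gray → back edge
First back edge: store → ingest.

store->ingest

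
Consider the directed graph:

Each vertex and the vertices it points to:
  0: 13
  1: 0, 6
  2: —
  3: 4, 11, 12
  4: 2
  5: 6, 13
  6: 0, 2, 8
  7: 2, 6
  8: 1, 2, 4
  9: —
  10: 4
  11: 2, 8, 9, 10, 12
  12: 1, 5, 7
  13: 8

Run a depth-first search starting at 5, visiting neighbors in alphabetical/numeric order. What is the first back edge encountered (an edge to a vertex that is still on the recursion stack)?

1→0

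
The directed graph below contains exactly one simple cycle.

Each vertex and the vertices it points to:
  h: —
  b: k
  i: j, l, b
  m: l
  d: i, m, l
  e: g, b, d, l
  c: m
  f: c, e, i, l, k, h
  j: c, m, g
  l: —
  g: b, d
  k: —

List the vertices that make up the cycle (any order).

d, g, i, j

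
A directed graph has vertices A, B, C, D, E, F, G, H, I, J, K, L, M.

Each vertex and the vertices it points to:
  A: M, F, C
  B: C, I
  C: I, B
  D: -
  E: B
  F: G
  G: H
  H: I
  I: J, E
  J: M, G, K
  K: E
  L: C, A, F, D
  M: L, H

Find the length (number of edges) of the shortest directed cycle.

For each vertex v, BFS finds the shortest path from v back to v.
The shortest such closed walk is C → B → C, length 2.

2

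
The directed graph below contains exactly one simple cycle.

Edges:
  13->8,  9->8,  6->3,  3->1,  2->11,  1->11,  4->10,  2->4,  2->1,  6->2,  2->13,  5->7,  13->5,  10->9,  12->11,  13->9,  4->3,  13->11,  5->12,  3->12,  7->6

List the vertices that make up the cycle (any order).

2, 5, 6, 7, 13

DFS with gray/black marking from 6:
6 gray
  2 gray
    1 gray
      11 gray
      11 black
    1 black
    2→11: 11 black — skip
    4 gray
      10 gray
        9 gray
          8 gray
          8 black
        9 black
      10 black
      3 gray
        12 gray
          12→11: 11 black — skip
        12 black
        3→1: 1 black — skip
      3 black
    4 black
    13 gray
      5 gray
        7 gray
          7→6: 6 is gray → back edge
Back edge closes the cycle 6 → 2 → 13 → 5 → 7 → 6; its vertices are {2, 5, 6, 7, 13}.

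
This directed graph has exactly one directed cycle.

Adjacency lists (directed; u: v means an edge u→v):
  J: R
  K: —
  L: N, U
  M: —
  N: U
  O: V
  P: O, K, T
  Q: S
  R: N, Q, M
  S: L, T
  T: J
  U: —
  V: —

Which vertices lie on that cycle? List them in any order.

J, Q, R, S, T

DFS with gray/black marking from T:
T gray
  J gray
    R gray
      N gray
        U gray
        U black
      N black
      Q gray
        S gray
          L gray
            L→N: N black — skip
            L→U: U black — skip
          L black
          S→T: T is gray → back edge
Back edge closes the cycle T → J → R → Q → S → T; its vertices are {J, Q, R, S, T}.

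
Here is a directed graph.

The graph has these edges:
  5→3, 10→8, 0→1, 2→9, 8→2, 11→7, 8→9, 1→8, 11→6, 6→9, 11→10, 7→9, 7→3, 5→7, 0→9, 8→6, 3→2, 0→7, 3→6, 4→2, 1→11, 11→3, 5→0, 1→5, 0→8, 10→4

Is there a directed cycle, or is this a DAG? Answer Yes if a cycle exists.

Yes

DFS with white/gray/black marking, starting from 7:
7 gray
  3 gray
    2 gray
      9 gray
      9 black
    2 black
    6 gray
      6→9: 9 black — skip
    6 black
  3 black
  7→9: 9 black — skip
7 black
0 gray
  8 gray
    8→9: 9 black — skip
    8→2: 2 black — skip
    8→6: 6 black — skip
  8 black
  0→9: 9 black — skip
  1 gray
    11 gray
      10 gray
        10→8: 8 black — skip
        4 gray
          4→2: 2 black — skip
        4 black
      10 black
      11→3: 3 black — skip
      11→6: 6 black — skip
      11→7: 7 black — skip
    11 black
    5 gray
      5→7: 7 black — skip
      5→0: 0 is gray → back edge
Back edge found, so a cycle exists: 0 → 1 → 5 → 0.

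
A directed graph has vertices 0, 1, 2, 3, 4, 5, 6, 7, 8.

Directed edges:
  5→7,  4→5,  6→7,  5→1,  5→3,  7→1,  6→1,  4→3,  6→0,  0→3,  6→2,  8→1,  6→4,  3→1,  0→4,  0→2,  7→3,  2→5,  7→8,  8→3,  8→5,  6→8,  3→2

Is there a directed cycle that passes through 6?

6 lies on a cycle iff there is a path from 6 back to itself.
Exploring from 6, it never reaches itself; equivalently, its strongly connected component is a singleton.

No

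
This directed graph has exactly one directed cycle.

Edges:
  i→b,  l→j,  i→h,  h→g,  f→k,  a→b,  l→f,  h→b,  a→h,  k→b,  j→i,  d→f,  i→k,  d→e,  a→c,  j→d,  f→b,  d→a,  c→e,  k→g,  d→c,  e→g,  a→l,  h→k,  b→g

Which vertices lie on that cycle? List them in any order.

DFS with gray/black marking from j:
j gray
  d gray
    f gray
      k gray
        g gray
        g black
        b gray
          b→g: g black — skip
        b black
      k black
      f→b: b black — skip
    f black
    e gray
      e→g: g black — skip
    e black
    a gray
      a→b: b black — skip
      h gray
        h→k: k black — skip
        h→g: g black — skip
        h→b: b black — skip
      h black
      c gray
        c→e: e black — skip
      c black
      l gray
        l→f: f black — skip
        l→j: j is gray → back edge
Back edge closes the cycle j → d → a → l → j; its vertices are {a, d, j, l}.

a, d, j, l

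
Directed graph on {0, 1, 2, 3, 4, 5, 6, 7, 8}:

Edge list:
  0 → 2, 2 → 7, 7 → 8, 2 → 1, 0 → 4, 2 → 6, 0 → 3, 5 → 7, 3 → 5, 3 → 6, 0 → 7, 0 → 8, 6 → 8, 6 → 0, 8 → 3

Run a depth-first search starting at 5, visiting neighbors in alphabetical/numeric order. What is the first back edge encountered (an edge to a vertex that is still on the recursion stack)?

3→5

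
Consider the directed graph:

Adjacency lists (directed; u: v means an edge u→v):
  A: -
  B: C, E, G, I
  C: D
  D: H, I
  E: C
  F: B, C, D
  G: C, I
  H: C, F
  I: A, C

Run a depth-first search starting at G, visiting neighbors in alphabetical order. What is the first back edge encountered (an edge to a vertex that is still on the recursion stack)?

H→C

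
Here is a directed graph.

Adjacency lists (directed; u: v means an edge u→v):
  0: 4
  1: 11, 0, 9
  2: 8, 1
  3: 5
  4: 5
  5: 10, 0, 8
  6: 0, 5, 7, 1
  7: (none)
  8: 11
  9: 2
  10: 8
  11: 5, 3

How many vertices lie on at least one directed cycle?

10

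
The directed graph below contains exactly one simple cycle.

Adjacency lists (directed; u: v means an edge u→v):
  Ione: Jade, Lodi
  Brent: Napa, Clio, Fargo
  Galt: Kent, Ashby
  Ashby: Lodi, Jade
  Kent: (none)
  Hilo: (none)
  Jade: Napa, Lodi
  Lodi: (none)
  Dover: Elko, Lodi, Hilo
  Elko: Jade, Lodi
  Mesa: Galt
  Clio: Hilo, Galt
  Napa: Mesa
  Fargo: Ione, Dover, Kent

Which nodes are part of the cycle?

DFS with gray/black marking from Napa:
Napa gray
  Mesa gray
    Galt gray
      Kent gray
      Kent black
      Ashby gray
        Lodi gray
        Lodi black
        Jade gray
          Jade→Napa: Napa is gray → back edge
Back edge closes the cycle Napa → Mesa → Galt → Ashby → Jade → Napa; its vertices are {Galt, Jade, Mesa, Napa, Ashby}.

Galt, Jade, Mesa, Napa, Ashby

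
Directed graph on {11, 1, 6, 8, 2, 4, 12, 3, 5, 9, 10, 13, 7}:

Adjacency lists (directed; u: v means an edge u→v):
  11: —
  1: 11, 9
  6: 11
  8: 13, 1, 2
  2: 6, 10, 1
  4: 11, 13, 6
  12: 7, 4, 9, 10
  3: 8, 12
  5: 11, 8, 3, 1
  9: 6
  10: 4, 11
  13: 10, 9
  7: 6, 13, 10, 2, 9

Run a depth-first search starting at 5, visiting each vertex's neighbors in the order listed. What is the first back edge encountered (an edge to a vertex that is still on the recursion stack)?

DFS from 5 (visiting each vertex's neighbors in the order listed); mark gray on enter, black on exit:
5 gray
  11 gray
  11 black
  8 gray
    13 gray
      10 gray
        4 gray
          4→11: 11 black — skip
          4→13: 13 is gray → back edge
First back edge: 4 → 13.

4→13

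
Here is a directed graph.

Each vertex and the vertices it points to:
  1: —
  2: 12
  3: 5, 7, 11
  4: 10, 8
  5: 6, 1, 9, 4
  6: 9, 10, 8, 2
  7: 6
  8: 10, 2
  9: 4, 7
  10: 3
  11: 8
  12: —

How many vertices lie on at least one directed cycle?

9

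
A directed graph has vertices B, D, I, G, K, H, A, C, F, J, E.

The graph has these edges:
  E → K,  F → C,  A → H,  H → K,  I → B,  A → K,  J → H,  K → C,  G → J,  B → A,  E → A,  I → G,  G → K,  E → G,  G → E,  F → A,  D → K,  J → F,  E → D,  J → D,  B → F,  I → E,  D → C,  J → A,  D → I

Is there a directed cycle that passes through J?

Yes

J is on a cycle iff J can reach itself via ≥1 edge.
J → D → I → G → J — yes.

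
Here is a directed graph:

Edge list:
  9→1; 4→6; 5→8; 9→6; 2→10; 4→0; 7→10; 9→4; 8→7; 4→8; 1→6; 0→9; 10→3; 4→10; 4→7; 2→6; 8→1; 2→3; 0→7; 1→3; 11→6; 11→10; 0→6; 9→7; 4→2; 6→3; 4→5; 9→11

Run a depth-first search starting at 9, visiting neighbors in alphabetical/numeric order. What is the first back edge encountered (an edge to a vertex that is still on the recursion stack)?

0→9

DFS from 9 (visiting neighbors in alphabetical/numeric order); mark gray on enter, black on exit:
9 gray
  1 gray
    3 gray
    3 black
    6 gray
      6→3: 3 black — skip
    6 black
  1 black
  4 gray
    0 gray
      0→6: 6 black — skip
      7 gray
        10 gray
          10→3: 3 black — skip
        10 black
      7 black
      0→9: 9 is gray → back edge
First back edge: 0 → 9.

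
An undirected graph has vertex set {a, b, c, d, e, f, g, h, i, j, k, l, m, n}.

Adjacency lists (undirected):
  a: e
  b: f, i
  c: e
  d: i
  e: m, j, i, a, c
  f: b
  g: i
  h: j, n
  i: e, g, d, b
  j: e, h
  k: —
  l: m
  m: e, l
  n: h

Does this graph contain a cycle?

DFS, tracking each vertex's parent; an edge to a visited non-parent vertex closes a cycle.
Start from m:
visit m (parent –)
  visit e (parent m)
    e–m: parent, skip
    visit j (parent e)
      j–e: parent, skip
      visit h (parent j)
        h–j: parent, skip
        visit n (parent h)
          n–h: parent, skip
    visit i (parent e)
      i–e: parent, skip
      visit g (parent i)
        g–i: parent, skip
      visit d (parent i)
        d–i: parent, skip
      visit b (parent i)
        visit f (parent b)
          f–b: parent, skip
        b–i: parent, skip
    visit a (parent e)
      a–e: parent, skip
    visit c (parent e)
      c–e: parent, skip
  visit l (parent m)
    l–m: parent, skip
visit k (parent –)
No non-parent visited neighbor found — the graph is a forest.

No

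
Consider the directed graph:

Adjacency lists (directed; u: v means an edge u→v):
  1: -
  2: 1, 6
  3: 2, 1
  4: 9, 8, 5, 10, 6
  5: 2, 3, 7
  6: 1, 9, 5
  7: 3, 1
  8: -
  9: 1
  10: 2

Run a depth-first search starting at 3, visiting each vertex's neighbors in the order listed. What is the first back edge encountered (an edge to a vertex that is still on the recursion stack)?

5->2

DFS from 3 (visiting each vertex's neighbors in the order listed); mark gray on enter, black on exit:
3 gray
  2 gray
    1 gray
    1 black
    6 gray
      6→1: 1 black — skip
      9 gray
        9→1: 1 black — skip
      9 black
      5 gray
        5→2: 2 is gray → back edge
First back edge: 5 → 2.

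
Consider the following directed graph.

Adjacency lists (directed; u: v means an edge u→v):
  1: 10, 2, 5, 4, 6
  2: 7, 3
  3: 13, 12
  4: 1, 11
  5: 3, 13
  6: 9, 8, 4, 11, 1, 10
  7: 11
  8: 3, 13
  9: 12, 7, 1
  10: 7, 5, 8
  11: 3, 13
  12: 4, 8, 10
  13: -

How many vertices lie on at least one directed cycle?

12

A vertex is on a directed cycle iff it belongs to a strongly connected component of size ≥ 2 (or has a self-loop).
The vertices on cycles are {1, 2, 3, 4, 5, 6, 7, 8, 9, 10, 11, 12} — 12 in total.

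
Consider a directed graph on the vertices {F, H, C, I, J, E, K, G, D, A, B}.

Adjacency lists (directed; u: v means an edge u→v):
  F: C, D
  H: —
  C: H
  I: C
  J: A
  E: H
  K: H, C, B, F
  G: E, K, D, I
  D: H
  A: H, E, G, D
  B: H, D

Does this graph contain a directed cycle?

No

DFS with white/gray/black marking, starting from K:
K gray
  H gray
  H black
  C gray
    C→H: H black — skip
  C black
  B gray
    B→H: H black — skip
    D gray
      D→H: H black — skip
    D black
  B black
  F gray
    F→C: C black — skip
    F→D: D black — skip
  F black
K black
I gray
  I→C: C black — skip
I black
J gray
  A gray
    A→H: H black — skip
    E gray
      E→H: H black — skip
    E black
    G gray
      G→E: E black — skip
      G→K: K black — skip
      G→D: D black — skip
      G→I: I black — skip
    G black
    A→D: D black — skip
  A black
J black
Every edge goes to a white or black vertex — no back edge, so the graph is acyclic.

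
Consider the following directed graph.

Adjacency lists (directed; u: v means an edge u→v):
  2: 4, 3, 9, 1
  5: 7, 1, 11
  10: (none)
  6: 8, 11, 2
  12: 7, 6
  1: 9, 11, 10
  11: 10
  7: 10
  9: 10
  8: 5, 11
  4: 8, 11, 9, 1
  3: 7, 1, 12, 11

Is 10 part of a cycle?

No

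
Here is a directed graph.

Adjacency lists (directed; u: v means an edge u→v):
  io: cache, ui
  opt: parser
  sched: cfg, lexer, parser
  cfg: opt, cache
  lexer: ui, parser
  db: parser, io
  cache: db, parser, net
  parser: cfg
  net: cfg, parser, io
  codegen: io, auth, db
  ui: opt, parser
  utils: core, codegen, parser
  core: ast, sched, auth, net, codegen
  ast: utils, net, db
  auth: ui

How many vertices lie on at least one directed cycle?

11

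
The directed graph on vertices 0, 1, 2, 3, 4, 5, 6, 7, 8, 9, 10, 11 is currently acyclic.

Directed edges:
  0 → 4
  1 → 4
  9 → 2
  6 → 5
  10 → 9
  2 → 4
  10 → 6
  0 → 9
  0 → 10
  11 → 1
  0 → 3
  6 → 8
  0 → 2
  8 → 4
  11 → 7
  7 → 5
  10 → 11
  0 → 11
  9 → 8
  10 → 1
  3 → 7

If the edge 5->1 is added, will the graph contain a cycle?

Adding 5→1 creates a cycle iff 1 can already reach 5.
Explore from 1: no path reaches 5. The graph stays acyclic.

No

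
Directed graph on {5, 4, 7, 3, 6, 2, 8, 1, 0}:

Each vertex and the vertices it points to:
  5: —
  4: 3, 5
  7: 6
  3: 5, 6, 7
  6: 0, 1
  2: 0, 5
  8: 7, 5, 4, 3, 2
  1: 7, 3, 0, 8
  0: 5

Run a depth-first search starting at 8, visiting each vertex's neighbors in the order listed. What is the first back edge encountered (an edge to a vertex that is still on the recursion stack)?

DFS from 8 (visiting each vertex's neighbors in the order listed); mark gray on enter, black on exit:
8 gray
  7 gray
    6 gray
      0 gray
        5 gray
        5 black
      0 black
      1 gray
        1→7: 7 is gray → back edge
First back edge: 1 → 7.

1→7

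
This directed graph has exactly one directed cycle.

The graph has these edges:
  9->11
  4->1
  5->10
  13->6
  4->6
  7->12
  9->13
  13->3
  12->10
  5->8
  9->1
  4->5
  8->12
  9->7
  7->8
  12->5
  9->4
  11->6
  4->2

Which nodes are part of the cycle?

5, 8, 12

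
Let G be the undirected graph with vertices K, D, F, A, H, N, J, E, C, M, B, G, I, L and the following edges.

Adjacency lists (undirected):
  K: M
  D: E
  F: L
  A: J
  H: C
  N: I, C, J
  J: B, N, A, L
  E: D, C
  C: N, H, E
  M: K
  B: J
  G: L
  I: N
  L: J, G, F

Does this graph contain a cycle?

No

DFS, tracking each vertex's parent; an edge to a visited non-parent vertex closes a cycle.
Start from J:
visit J (parent –)
  visit B (parent J)
    B–J: parent, skip
  visit N (parent J)
    visit I (parent N)
      I–N: parent, skip
    visit C (parent N)
      C–N: parent, skip
      visit H (parent C)
        H–C: parent, skip
      visit E (parent C)
        visit D (parent E)
          D–E: parent, skip
        E–C: parent, skip
    N–J: parent, skip
  visit A (parent J)
    A–J: parent, skip
  visit L (parent J)
    L–J: parent, skip
    visit G (parent L)
      G–L: parent, skip
    visit F (parent L)
      F–L: parent, skip
visit K (parent –)
  visit M (parent K)
    M–K: parent, skip
No non-parent visited neighbor found — the graph is a forest.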